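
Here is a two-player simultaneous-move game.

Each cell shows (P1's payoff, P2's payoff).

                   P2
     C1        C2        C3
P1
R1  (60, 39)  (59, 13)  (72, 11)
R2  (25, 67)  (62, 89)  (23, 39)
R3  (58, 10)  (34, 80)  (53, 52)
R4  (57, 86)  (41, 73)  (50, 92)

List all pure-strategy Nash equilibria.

Pure-strategy Nash equilibria: (R1, C1) and (R2, C2)

P1 against C1: payoffs 60, 25, 58, 57 → best response R1.
P1 against C2: payoffs 59, 62, 34, 41 → best response R2.
P1 against C3: payoffs 72, 23, 53, 50 → best response R1.
P2 against R1: payoffs 39, 13, 11 → best response C1.
P2 against R2: payoffs 67, 89, 39 → best response C2.
P2 against R3: payoffs 10, 80, 52 → best response C2.
P2 against R4: payoffs 86, 73, 92 → best response C3.
Mutual best responses: (R1, C1); (R2, C2).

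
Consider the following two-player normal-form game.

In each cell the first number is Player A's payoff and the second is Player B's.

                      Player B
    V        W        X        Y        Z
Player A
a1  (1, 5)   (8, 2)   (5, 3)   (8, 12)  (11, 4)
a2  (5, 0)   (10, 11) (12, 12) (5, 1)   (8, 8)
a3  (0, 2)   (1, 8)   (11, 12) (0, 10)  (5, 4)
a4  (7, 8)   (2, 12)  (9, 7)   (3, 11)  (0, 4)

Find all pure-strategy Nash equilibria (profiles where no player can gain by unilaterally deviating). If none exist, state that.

For each player, find the best response to each opponent profile; mutual best responses are the pure NE.
Player A against V: payoffs 1, 5, 0, 7 → best response a4.
Player A against W: payoffs 8, 10, 1, 2 → best response a2.
Player A against X: payoffs 5, 12, 11, 9 → best response a2.
Player A against Y: payoffs 8, 5, 0, 3 → best response a1.
Player A against Z: payoffs 11, 8, 5, 0 → best response a1.
Player B against a1: payoffs 5, 2, 3, 12, 4 → best response Y.
Player B against a2: payoffs 0, 11, 12, 1, 8 → best response X.
Player B against a3: payoffs 2, 8, 12, 10, 4 → best response X.
Player B against a4: payoffs 8, 12, 7, 11, 4 → best response W.
Mutual best responses: (a1, Y); (a2, X).

The pure Nash equilibria are (a1, Y), (a2, X).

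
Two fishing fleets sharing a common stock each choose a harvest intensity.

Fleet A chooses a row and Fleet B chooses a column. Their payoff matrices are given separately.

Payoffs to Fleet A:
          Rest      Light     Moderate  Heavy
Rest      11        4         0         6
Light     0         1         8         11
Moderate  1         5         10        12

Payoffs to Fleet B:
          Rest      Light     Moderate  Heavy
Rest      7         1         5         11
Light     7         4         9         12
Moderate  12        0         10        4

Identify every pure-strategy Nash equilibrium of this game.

none

For each strategy profile, look for a profitable unilateral deviation.
(Rest, Rest): Fleet B can switch to Heavy (7 → 11). Not NE.
(Rest, Light): Fleet A can switch to Moderate (4 → 5). Not NE.
(Rest, Moderate): Fleet A can switch to Light (0 → 8). Not NE.
(Rest, Heavy): Fleet A can switch to Light (6 → 11). Not NE.
(Light, Rest): Fleet A can switch to Rest (0 → 11). Not NE.
(Light, Light): Fleet A can switch to Rest (1 → 4). Not NE.
(Light, Moderate): Fleet A can switch to Moderate (8 → 10). Not NE.
(Light, Heavy): Fleet A can switch to Moderate (11 → 12). Not NE.
(Moderate, Rest): Fleet A can switch to Rest (1 → 11). Not NE.
(Moderate, Light): Fleet B can switch to Rest (0 → 12). Not NE.
(Moderate, Moderate): Fleet B can switch to Rest (10 → 12). Not NE.
(Moderate, Heavy): Fleet B can switch to Rest (4 → 12). Not NE.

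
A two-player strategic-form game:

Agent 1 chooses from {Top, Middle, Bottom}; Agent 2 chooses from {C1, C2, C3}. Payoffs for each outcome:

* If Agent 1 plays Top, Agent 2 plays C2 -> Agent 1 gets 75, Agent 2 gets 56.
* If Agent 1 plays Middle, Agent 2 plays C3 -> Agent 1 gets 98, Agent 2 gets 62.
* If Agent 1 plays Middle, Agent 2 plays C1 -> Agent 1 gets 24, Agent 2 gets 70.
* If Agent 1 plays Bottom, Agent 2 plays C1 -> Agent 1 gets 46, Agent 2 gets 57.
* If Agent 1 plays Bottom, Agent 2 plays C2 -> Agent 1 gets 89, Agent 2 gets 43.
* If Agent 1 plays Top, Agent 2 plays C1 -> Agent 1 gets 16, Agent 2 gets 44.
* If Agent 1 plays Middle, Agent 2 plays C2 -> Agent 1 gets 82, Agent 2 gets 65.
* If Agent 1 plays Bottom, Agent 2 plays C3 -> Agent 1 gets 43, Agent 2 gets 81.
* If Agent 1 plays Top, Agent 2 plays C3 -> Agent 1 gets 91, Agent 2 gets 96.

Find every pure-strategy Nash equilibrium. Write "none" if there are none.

No pure-strategy Nash equilibrium.

For each strategy profile, look for a profitable unilateral deviation.
(Top, C1): Agent 1 can switch to Middle (16 → 24). Not NE.
(Top, C2): Agent 1 can switch to Middle (75 → 82). Not NE.
(Top, C3): Agent 1 can switch to Middle (91 → 98). Not NE.
(Middle, C1): Agent 1 can switch to Bottom (24 → 46). Not NE.
(Middle, C2): Agent 1 can switch to Bottom (82 → 89). Not NE.
(Middle, C3): Agent 2 can switch to C1 (62 → 70). Not NE.
(The remaining 3 profiles each have a profitable deviation by the same check.)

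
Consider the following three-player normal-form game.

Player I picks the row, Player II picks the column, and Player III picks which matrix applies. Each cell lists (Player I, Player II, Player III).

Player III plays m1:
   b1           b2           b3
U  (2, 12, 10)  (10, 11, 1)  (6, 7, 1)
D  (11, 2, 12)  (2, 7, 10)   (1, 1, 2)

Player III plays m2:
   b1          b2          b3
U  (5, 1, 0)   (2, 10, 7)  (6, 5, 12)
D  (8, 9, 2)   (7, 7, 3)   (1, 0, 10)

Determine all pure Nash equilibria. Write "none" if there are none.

none

Player I against (b1, m1): payoffs 2, 11 → best response D.
Player I against (b1, m2): payoffs 5, 8 → best response D.
Player I against (b2, m1): payoffs 10, 2 → best response U.
Player I against (b2, m2): payoffs 2, 7 → best response D.
Player I against (b3, m1): payoffs 6, 1 → best response U.
Player I against (b3, m2): payoffs 6, 1 → best response U.
Player II against (U, m1): payoffs 12, 11, 7 → best response b1.
Player II against (U, m2): payoffs 1, 10, 5 → best response b2.
Player II against (D, m1): payoffs 2, 7, 1 → best response b2.
Player II against (D, m2): payoffs 9, 7, 0 → best response b1.
Player III against (U, b1): payoffs 10, 0 → best response m1.
Player III against (U, b2): payoffs 1, 7 → best response m2.
Player III against (U, b3): payoffs 1, 12 → best response m2.
Player III against (D, b1): payoffs 12, 2 → best response m1.
Player III against (D, b2): payoffs 10, 3 → best response m1.
Player III against (D, b3): payoffs 2, 10 → best response m2.
No profile is a mutual best response for all players.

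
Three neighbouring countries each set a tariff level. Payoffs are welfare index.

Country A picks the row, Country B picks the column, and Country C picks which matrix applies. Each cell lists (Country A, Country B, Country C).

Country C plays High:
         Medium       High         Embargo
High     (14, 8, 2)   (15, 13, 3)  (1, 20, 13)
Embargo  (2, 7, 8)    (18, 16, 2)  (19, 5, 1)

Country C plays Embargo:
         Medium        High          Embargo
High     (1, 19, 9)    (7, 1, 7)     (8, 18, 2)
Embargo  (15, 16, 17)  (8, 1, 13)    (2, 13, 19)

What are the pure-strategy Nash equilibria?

Pure NE: (Embargo, Medium, Embargo)

(High, Medium, High): Country B can switch to High (8 → 13). Not NE.
(High, Medium, Embargo): Country A can switch to Embargo (1 → 15). Not NE.
(High, High, High): Country A can switch to Embargo (15 → 18). Not NE.
(High, High, Embargo): Country A can switch to Embargo (7 → 8). Not NE.
(High, Embargo, High): Country A can switch to Embargo (1 → 19). Not NE.
(High, Embargo, Embargo): Country B can switch to Medium (18 → 19). Not NE.
(Embargo, Medium, High): Country A can switch to High (2 → 14). Not NE.
(Embargo, Medium, Embargo): Country A gets 15, best alternative 1; Country B gets 16, best alternative 13; Country C gets 17, best alternative 8. No profitable deviation — NE.
(Embargo, High, High): Country C can switch to Embargo (2 → 13). Not NE.
(Embargo, High, Embargo): Country B can switch to Medium (1 → 16). Not NE.
(Embargo, Embargo, High): Country B can switch to Medium (5 → 7). Not NE.
(Embargo, Embargo, Embargo): Country A can switch to High (2 → 8). Not NE.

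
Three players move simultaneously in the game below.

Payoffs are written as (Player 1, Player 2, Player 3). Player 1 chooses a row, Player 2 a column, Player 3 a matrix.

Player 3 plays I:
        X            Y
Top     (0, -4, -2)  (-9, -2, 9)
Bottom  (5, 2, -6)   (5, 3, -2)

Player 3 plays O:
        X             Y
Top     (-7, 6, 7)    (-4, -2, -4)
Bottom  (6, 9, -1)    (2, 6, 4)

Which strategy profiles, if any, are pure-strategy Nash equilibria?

For each strategy profile, look for a profitable unilateral deviation.
(Top, X, I): Player 1 can switch to Bottom (0 → 5). Not NE.
(Top, X, O): Player 1 can switch to Bottom (-7 → 6). Not NE.
(Top, Y, I): Player 1 can switch to Bottom (-9 → 5). Not NE.
(Top, Y, O): Player 1 can switch to Bottom (-4 → 2). Not NE.
(Bottom, X, I): Player 2 can switch to Y (2 → 3). Not NE.
(Bottom, X, O): Player 1 gets 6, best alternative -7; Player 2 gets 9, best alternative 6; Player 3 gets -1, best alternative -6. No profitable deviation — NE.
(Bottom, Y, I): Player 3 can switch to O (-2 → 4). Not NE.
(Bottom, Y, O): Player 2 can switch to X (6 → 9). Not NE.

The unique pure-strategy Nash equilibrium is (Bottom, X, O).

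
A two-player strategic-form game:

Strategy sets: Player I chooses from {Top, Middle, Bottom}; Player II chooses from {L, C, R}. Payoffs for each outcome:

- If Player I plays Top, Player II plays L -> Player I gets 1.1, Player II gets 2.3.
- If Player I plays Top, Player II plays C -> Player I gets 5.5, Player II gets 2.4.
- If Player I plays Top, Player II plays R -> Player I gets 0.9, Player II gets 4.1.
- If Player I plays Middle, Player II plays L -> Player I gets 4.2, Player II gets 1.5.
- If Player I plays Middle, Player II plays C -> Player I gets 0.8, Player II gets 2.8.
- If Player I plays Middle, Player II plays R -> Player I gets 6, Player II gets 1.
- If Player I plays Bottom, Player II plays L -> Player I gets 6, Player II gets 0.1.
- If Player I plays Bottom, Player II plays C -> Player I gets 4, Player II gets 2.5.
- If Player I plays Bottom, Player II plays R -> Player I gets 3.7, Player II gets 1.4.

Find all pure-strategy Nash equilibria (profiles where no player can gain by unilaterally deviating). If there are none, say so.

There is no pure-strategy Nash equilibrium.

Player I against L: payoffs 1.1, 4.2, 6 → best response Bottom.
Player I against C: payoffs 5.5, 0.8, 4 → best response Top.
Player I against R: payoffs 0.9, 6, 3.7 → best response Middle.
Player II against Top: payoffs 2.3, 2.4, 4.1 → best response R.
Player II against Middle: payoffs 1.5, 2.8, 1 → best response C.
Player II against Bottom: payoffs 0.1, 2.5, 1.4 → best response C.
No profile is a mutual best response for all players.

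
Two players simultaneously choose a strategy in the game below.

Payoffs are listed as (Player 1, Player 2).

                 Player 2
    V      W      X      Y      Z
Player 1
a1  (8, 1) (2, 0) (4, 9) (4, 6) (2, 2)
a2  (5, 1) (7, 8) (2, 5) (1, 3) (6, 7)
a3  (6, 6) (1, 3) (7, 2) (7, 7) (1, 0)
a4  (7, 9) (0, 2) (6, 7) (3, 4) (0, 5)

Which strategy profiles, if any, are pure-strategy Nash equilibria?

For each strategy profile, look for a profitable unilateral deviation.
(a1, V): Player 2 can switch to X (1 → 9). Not NE.
(a1, W): Player 1 can switch to a2 (2 → 7). Not NE.
(a1, X): Player 1 can switch to a3 (4 → 7). Not NE.
(a1, Y): Player 1 can switch to a3 (4 → 7). Not NE.
(a1, Z): Player 1 can switch to a2 (2 → 6). Not NE.
(a2, V): Player 1 can switch to a1 (5 → 8). Not NE.
(a2, W): Player 1 gets 7, best alternative 2; Player 2 gets 8, best alternative 7. No profitable deviation — NE.
(a2, X): Player 1 can switch to a1 (2 → 4). Not NE.
(a2, Y): Player 1 can switch to a1 (1 → 4). Not NE.
(a2, Z): Player 2 can switch to W (7 → 8). Not NE.
(a3, V): Player 1 can switch to a1 (6 → 8). Not NE.
(a3, Y): Player 1 gets 7, best alternative 4; Player 2 gets 7, best alternative 6. No profitable deviation — NE.
(The remaining 8 profiles each have a profitable deviation by the same check.)

The pure Nash equilibria are (a2, W) and (a3, Y).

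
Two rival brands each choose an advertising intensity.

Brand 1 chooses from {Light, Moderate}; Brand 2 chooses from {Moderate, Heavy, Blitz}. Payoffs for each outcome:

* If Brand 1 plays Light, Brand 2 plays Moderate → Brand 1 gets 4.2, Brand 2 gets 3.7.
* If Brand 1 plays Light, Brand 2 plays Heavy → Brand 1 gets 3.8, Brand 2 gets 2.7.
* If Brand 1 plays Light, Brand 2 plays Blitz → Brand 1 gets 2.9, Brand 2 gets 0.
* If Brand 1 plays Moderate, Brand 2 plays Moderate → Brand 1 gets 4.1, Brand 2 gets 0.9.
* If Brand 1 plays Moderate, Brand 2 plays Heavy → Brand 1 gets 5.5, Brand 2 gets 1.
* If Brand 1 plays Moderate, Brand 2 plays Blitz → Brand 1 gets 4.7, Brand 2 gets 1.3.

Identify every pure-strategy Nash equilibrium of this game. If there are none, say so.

(Light, Moderate): Brand 1 gets 4.2, best alternative 4.1; Brand 2 gets 3.7, best alternative 2.7. No profitable deviation — NE.
(Light, Heavy): Brand 1 can switch to Moderate (3.8 → 5.5). Not NE.
(Light, Blitz): Brand 1 can switch to Moderate (2.9 → 4.7). Not NE.
(Moderate, Moderate): Brand 1 can switch to Light (4.1 → 4.2). Not NE.
(Moderate, Heavy): Brand 2 can switch to Blitz (1 → 1.3). Not NE.
(Moderate, Blitz): Brand 1 gets 4.7, best alternative 2.9; Brand 2 gets 1.3, best alternative 1. No profitable deviation — NE.

The pure Nash equilibria are (Light, Moderate), (Moderate, Blitz).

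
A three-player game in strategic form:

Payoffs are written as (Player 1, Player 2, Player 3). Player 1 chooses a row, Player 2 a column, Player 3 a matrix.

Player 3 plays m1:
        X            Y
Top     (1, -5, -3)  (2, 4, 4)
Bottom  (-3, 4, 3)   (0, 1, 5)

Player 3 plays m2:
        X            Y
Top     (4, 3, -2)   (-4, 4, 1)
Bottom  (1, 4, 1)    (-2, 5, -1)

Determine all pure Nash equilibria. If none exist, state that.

Pure NE: (Top, Y, m1)

Player 1 against (X, m1): payoffs 1, -3 → best response Top.
Player 1 against (X, m2): payoffs 4, 1 → best response Top.
Player 1 against (Y, m1): payoffs 2, 0 → best response Top.
Player 1 against (Y, m2): payoffs -4, -2 → best response Bottom.
Player 2 against (Top, m1): payoffs -5, 4 → best response Y.
Player 2 against (Top, m2): payoffs 3, 4 → best response Y.
Player 2 against (Bottom, m1): payoffs 4, 1 → best response X.
Player 2 against (Bottom, m2): payoffs 4, 5 → best response Y.
Player 3 against (Top, X): payoffs -3, -2 → best response m2.
Player 3 against (Top, Y): payoffs 4, 1 → best response m1.
Player 3 against (Bottom, X): payoffs 3, 1 → best response m1.
Player 3 against (Bottom, Y): payoffs 5, -1 → best response m1.
Mutual best responses: (Top, Y, m1).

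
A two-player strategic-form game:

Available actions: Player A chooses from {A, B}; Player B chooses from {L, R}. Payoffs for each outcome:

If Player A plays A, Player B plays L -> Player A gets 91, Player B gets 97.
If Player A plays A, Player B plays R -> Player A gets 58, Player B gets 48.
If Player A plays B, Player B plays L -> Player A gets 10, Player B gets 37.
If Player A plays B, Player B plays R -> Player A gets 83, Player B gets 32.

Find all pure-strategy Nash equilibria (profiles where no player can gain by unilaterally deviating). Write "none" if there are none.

Pure NE: (A, L)

Check each profile: it is a Nash equilibrium iff no player can strictly gain by switching unilaterally.
(A, L): Player A gets 91, best alternative 10; Player B gets 97, best alternative 48. No profitable deviation — NE.
(A, R): Player A can switch to B (58 → 83). Not NE.
(B, L): Player A can switch to A (10 → 91). Not NE.
(B, R): Player B can switch to L (32 → 37). Not NE.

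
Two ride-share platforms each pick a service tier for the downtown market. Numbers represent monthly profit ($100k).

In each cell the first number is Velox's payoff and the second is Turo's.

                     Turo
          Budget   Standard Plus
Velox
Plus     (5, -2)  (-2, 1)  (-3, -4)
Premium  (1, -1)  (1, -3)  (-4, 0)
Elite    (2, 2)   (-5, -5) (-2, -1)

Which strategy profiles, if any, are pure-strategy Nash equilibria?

For each strategy profile, look for a profitable unilateral deviation.
(Plus, Budget): Turo can switch to Standard (-2 → 1). Not NE.
(Plus, Standard): Velox can switch to Premium (-2 → 1). Not NE.
(Plus, Plus): Velox can switch to Elite (-3 → -2). Not NE.
(Premium, Budget): Velox can switch to Plus (1 → 5). Not NE.
(Premium, Standard): Turo can switch to Budget (-3 → -1). Not NE.
(Premium, Plus): Velox can switch to Plus (-4 → -3). Not NE.
(The remaining 3 profiles each have a profitable deviation by the same check.)

none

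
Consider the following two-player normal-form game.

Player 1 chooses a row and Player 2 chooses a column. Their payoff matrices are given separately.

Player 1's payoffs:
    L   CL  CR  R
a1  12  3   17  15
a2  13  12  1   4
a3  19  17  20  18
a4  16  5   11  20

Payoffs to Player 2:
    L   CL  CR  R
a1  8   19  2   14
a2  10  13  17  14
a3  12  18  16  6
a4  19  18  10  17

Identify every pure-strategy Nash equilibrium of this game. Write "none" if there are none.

Player 1 against L: payoffs 12, 13, 19, 16 → best response a3.
Player 1 against CL: payoffs 3, 12, 17, 5 → best response a3.
Player 1 against CR: payoffs 17, 1, 20, 11 → best response a3.
Player 1 against R: payoffs 15, 4, 18, 20 → best response a4.
Player 2 against a1: payoffs 8, 19, 2, 14 → best response CL.
Player 2 against a2: payoffs 10, 13, 17, 14 → best response CR.
Player 2 against a3: payoffs 12, 18, 16, 6 → best response CL.
Player 2 against a4: payoffs 19, 18, 10, 17 → best response L.
Mutual best responses: (a3, CL).

Pure NE: (a3, CL)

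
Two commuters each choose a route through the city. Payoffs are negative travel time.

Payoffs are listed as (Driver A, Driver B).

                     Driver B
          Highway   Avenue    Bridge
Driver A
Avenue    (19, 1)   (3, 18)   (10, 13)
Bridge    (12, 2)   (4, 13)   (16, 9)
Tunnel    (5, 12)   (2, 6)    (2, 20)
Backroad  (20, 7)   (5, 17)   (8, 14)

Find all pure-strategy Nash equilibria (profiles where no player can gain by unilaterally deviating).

Pure NE: (Backroad, Avenue)

(Avenue, Highway): Driver A can switch to Backroad (19 → 20). Not NE.
(Avenue, Avenue): Driver A can switch to Bridge (3 → 4). Not NE.
(Avenue, Bridge): Driver A can switch to Bridge (10 → 16). Not NE.
(Bridge, Highway): Driver A can switch to Avenue (12 → 19). Not NE.
(Bridge, Avenue): Driver A can switch to Backroad (4 → 5). Not NE.
(Bridge, Bridge): Driver B can switch to Avenue (9 → 13). Not NE.
(Tunnel, Highway): Driver A can switch to Avenue (5 → 19). Not NE.
(Tunnel, Avenue): Driver A can switch to Avenue (2 → 3). Not NE.
(Backroad, Avenue): Driver A gets 5, best alternative 4; Driver B gets 17, best alternative 14. No profitable deviation — NE.
(The remaining 3 profiles each have a profitable deviation by the same check.)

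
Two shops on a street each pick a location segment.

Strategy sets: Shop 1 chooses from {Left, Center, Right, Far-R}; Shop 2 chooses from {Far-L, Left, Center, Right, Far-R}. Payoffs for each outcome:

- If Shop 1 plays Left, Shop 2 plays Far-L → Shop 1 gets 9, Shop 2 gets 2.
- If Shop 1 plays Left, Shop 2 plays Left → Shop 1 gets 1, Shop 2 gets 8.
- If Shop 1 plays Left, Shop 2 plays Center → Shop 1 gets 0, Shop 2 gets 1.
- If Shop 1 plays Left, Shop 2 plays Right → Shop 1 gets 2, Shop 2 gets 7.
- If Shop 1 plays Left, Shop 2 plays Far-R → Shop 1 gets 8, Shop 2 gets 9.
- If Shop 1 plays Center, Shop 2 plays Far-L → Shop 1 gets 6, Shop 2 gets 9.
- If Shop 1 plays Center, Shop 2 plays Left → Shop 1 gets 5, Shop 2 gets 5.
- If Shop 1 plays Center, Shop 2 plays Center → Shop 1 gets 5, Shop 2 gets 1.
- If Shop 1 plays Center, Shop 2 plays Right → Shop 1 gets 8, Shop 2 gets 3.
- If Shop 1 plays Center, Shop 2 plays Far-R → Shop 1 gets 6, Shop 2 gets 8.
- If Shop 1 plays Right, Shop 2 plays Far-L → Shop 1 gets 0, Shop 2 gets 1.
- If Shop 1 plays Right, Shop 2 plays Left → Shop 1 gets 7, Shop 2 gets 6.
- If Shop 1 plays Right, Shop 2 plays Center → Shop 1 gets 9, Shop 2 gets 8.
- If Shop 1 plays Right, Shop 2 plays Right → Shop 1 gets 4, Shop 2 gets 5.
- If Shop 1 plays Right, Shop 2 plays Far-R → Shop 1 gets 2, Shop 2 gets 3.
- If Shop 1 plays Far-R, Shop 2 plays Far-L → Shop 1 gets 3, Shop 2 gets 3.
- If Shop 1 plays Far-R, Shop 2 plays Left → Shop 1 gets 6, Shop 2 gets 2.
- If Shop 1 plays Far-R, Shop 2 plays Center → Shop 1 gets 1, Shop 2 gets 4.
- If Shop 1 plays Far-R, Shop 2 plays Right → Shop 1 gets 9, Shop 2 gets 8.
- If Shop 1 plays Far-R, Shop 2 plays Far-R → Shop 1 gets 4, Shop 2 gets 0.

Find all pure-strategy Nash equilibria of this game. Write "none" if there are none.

(Left, Far-R) and (Right, Center) and (Far-R, Right)

(Left, Far-L): Shop 2 can switch to Left (2 → 8). Not NE.
(Left, Left): Shop 1 can switch to Center (1 → 5). Not NE.
(Left, Center): Shop 1 can switch to Center (0 → 5). Not NE.
(Left, Right): Shop 1 can switch to Center (2 → 8). Not NE.
(Left, Far-R): Shop 1 gets 8, best alternative 6; Shop 2 gets 9, best alternative 8. No profitable deviation — NE.
(Center, Far-L): Shop 1 can switch to Left (6 → 9). Not NE.
(Center, Left): Shop 1 can switch to Right (5 → 7). Not NE.
(Center, Center): Shop 1 can switch to Right (5 → 9). Not NE.
(Center, Right): Shop 1 can switch to Far-R (8 → 9). Not NE.
(Center, Far-R): Shop 1 can switch to Left (6 → 8). Not NE.
(Right, Far-L): Shop 1 can switch to Left (0 → 9). Not NE.
(Right, Center): Shop 1 gets 9, best alternative 5; Shop 2 gets 8, best alternative 6. No profitable deviation — NE.
(Far-R, Right): Shop 1 gets 9, best alternative 8; Shop 2 gets 8, best alternative 4. No profitable deviation — NE.
(The remaining 7 profiles each have a profitable deviation by the same check.)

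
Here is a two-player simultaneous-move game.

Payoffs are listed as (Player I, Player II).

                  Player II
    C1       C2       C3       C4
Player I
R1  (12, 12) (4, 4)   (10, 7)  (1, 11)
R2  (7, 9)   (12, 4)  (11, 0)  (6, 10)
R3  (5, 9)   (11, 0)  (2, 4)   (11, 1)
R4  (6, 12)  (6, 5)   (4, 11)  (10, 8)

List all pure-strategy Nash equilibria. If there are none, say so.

(R1, C1): Player I gets 12, best alternative 7; Player II gets 12, best alternative 11. No profitable deviation — NE.
(R1, C2): Player I can switch to R2 (4 → 12). Not NE.
(R1, C3): Player I can switch to R2 (10 → 11). Not NE.
(R1, C4): Player I can switch to R2 (1 → 6). Not NE.
(R2, C1): Player I can switch to R1 (7 → 12). Not NE.
(R2, C2): Player II can switch to C1 (4 → 9). Not NE.
(R2, C3): Player II can switch to C1 (0 → 9). Not NE.
(R2, C4): Player I can switch to R3 (6 → 11). Not NE.
(R3, C1): Player I can switch to R1 (5 → 12). Not NE.
(R3, C2): Player I can switch to R2 (11 → 12). Not NE.
(R3, C3): Player I can switch to R1 (2 → 10). Not NE.
(R3, C4): Player II can switch to C1 (1 → 9). Not NE.
(R4, C1): Player I can switch to R1 (6 → 12). Not NE.
(The remaining 3 profiles each have a profitable deviation by the same check.)

The unique pure-strategy Nash equilibrium is (R1, C1).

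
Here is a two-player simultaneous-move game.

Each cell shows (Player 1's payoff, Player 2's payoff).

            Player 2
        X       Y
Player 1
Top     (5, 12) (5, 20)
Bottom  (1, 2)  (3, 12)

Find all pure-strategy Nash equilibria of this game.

Player 1 against X: payoffs 5, 1 → best response Top.
Player 1 against Y: payoffs 5, 3 → best response Top.
Player 2 against Top: payoffs 12, 20 → best response Y.
Player 2 against Bottom: payoffs 2, 12 → best response Y.
Mutual best responses: (Top, Y).

(Top, Y)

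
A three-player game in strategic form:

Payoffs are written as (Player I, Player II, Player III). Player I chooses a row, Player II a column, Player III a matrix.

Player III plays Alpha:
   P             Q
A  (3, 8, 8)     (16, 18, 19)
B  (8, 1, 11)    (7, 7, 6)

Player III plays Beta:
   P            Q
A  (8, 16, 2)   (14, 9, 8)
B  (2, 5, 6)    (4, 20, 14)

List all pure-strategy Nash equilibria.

For each player, find the best response to each opponent profile; mutual best responses are the pure NE.
Player I against (P, Alpha): payoffs 3, 8 → best response B.
Player I against (P, Beta): payoffs 8, 2 → best response A.
Player I against (Q, Alpha): payoffs 16, 7 → best response A.
Player I against (Q, Beta): payoffs 14, 4 → best response A.
Player II against (A, Alpha): payoffs 8, 18 → best response Q.
Player II against (A, Beta): payoffs 16, 9 → best response P.
Player II against (B, Alpha): payoffs 1, 7 → best response Q.
Player II against (B, Beta): payoffs 5, 20 → best response Q.
Player III against (A, P): payoffs 8, 2 → best response Alpha.
Player III against (A, Q): payoffs 19, 8 → best response Alpha.
Player III against (B, P): payoffs 11, 6 → best response Alpha.
Player III against (B, Q): payoffs 6, 14 → best response Beta.
Mutual best responses: (A, Q, Alpha).

The unique pure-strategy Nash equilibrium is (A, Q, Alpha).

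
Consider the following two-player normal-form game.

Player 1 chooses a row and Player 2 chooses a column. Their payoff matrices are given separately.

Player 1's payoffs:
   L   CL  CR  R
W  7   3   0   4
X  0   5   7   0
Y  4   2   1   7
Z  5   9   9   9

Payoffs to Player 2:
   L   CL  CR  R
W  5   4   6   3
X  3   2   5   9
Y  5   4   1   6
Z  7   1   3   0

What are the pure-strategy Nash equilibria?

For each strategy profile, look for a profitable unilateral deviation.
(W, L): Player 2 can switch to CR (5 → 6). Not NE.
(W, CL): Player 1 can switch to X (3 → 5). Not NE.
(W, CR): Player 1 can switch to X (0 → 7). Not NE.
(W, R): Player 1 can switch to Y (4 → 7). Not NE.
(X, L): Player 1 can switch to W (0 → 7). Not NE.
(X, CL): Player 1 can switch to Z (5 → 9). Not NE.
(X, CR): Player 1 can switch to Z (7 → 9). Not NE.
(X, R): Player 1 can switch to W (0 → 4). Not NE.
(The remaining 8 profiles each have a profitable deviation by the same check.)

There is no pure-strategy Nash equilibrium.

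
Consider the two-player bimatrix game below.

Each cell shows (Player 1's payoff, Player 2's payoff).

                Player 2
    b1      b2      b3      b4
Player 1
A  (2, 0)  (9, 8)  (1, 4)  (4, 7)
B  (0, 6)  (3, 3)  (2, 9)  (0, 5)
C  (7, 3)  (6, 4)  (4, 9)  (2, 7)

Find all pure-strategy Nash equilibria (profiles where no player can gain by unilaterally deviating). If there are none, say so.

(A, b2) and (C, b3)

(A, b1): Player 1 can switch to C (2 → 7). Not NE.
(A, b2): Player 1 gets 9, best alternative 6; Player 2 gets 8, best alternative 7. No profitable deviation — NE.
(A, b3): Player 1 can switch to B (1 → 2). Not NE.
(A, b4): Player 2 can switch to b2 (7 → 8). Not NE.
(B, b1): Player 1 can switch to A (0 → 2). Not NE.
(B, b2): Player 1 can switch to A (3 → 9). Not NE.
(B, b3): Player 1 can switch to C (2 → 4). Not NE.
(B, b4): Player 1 can switch to A (0 → 4). Not NE.
(C, b1): Player 2 can switch to b2 (3 → 4). Not NE.
(C, b2): Player 1 can switch to A (6 → 9). Not NE.
(C, b3): Player 1 gets 4, best alternative 2; Player 2 gets 9, best alternative 7. No profitable deviation — NE.
(C, b4): Player 1 can switch to A (2 → 4). Not NE.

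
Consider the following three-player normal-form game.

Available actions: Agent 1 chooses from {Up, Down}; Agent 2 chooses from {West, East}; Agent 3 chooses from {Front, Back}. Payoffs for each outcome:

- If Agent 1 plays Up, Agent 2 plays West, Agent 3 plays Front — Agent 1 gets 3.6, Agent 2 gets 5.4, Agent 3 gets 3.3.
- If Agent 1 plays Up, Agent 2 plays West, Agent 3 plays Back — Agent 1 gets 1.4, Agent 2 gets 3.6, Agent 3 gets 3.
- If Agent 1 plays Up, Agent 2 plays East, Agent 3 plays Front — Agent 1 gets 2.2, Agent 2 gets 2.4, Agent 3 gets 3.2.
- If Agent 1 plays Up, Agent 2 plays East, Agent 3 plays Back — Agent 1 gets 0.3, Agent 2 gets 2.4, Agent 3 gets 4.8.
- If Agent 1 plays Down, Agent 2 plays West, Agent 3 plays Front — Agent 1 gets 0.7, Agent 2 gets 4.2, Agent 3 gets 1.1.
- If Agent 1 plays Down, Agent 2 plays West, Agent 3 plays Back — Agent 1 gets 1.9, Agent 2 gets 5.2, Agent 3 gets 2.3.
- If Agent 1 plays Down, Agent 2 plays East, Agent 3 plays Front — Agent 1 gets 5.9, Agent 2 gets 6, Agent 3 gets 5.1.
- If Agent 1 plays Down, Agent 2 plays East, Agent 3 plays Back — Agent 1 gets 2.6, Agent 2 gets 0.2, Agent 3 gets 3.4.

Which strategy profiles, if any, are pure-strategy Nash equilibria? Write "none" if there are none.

The pure Nash equilibria are (Up, West, Front), (Down, West, Back), (Down, East, Front).

(Up, West, Front): Agent 1 gets 3.6, best alternative 0.7; Agent 2 gets 5.4, best alternative 2.4; Agent 3 gets 3.3, best alternative 3. No profitable deviation — NE.
(Up, West, Back): Agent 1 can switch to Down (1.4 → 1.9). Not NE.
(Up, East, Front): Agent 1 can switch to Down (2.2 → 5.9). Not NE.
(Up, East, Back): Agent 1 can switch to Down (0.3 → 2.6). Not NE.
(Down, West, Front): Agent 1 can switch to Up (0.7 → 3.6). Not NE.
(Down, West, Back): Agent 1 gets 1.9, best alternative 1.4; Agent 2 gets 5.2, best alternative 0.2; Agent 3 gets 2.3, best alternative 1.1. No profitable deviation — NE.
(Down, East, Front): Agent 1 gets 5.9, best alternative 2.2; Agent 2 gets 6, best alternative 4.2; Agent 3 gets 5.1, best alternative 3.4. No profitable deviation — NE.
(Down, East, Back): Agent 2 can switch to West (0.2 → 5.2). Not NE.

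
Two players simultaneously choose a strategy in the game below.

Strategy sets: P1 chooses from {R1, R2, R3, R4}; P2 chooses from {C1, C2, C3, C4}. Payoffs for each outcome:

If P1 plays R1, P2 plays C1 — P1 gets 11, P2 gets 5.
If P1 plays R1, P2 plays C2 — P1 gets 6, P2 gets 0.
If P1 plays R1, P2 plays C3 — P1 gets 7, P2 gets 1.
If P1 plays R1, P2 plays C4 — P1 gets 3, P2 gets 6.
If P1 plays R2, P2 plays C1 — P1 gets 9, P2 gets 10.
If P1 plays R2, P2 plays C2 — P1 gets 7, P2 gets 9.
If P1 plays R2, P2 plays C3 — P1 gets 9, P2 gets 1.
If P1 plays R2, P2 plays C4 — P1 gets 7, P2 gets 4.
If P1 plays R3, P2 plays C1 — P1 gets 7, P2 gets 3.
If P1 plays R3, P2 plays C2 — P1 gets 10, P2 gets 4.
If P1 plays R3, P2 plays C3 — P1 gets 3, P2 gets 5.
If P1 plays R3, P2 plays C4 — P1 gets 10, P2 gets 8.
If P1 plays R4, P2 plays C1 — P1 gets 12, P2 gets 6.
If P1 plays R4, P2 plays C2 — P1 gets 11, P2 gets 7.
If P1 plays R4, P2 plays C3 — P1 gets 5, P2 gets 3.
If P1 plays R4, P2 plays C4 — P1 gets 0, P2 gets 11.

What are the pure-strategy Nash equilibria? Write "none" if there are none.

The unique pure-strategy Nash equilibrium is (R3, C4).

Check each profile: it is a Nash equilibrium iff no player can strictly gain by switching unilaterally.
(R1, C1): P1 can switch to R4 (11 → 12). Not NE.
(R1, C2): P1 can switch to R2 (6 → 7). Not NE.
(R1, C3): P1 can switch to R2 (7 → 9). Not NE.
(R1, C4): P1 can switch to R2 (3 → 7). Not NE.
(R2, C1): P1 can switch to R1 (9 → 11). Not NE.
(R2, C2): P1 can switch to R3 (7 → 10). Not NE.
(R2, C3): P2 can switch to C1 (1 → 10). Not NE.
(R2, C4): P1 can switch to R3 (7 → 10). Not NE.
(R3, C1): P1 can switch to R1 (7 → 11). Not NE.
(R3, C2): P1 can switch to R4 (10 → 11). Not NE.
(R3, C4): P1 gets 10, best alternative 7; P2 gets 8, best alternative 5. No profitable deviation — NE.
(The remaining 5 profiles each have a profitable deviation by the same check.)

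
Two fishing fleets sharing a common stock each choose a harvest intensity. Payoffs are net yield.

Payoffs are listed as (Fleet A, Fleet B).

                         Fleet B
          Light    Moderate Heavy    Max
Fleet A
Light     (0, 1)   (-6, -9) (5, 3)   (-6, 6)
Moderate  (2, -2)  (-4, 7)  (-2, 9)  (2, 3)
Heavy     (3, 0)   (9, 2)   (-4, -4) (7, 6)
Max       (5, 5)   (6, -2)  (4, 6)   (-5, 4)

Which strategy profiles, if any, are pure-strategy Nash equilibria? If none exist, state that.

(Heavy, Max)

(Light, Light): Fleet A can switch to Moderate (0 → 2). Not NE.
(Light, Moderate): Fleet A can switch to Moderate (-6 → -4). Not NE.
(Light, Heavy): Fleet B can switch to Max (3 → 6). Not NE.
(Light, Max): Fleet A can switch to Moderate (-6 → 2). Not NE.
(Moderate, Light): Fleet A can switch to Heavy (2 → 3). Not NE.
(Moderate, Moderate): Fleet A can switch to Heavy (-4 → 9). Not NE.
(Heavy, Max): Fleet A gets 7, best alternative 2; Fleet B gets 6, best alternative 2. No profitable deviation — NE.
(The remaining 9 profiles each have a profitable deviation by the same check.)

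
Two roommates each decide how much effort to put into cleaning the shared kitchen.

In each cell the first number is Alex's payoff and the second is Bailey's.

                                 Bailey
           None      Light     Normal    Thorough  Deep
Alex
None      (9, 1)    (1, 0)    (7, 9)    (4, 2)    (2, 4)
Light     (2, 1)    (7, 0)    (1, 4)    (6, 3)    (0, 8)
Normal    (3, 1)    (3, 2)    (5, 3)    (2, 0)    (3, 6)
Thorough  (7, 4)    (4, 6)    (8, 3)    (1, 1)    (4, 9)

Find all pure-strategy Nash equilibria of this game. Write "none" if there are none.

(None, None): Bailey can switch to Normal (1 → 9). Not NE.
(None, Light): Alex can switch to Light (1 → 7). Not NE.
(None, Normal): Alex can switch to Thorough (7 → 8). Not NE.
(None, Thorough): Alex can switch to Light (4 → 6). Not NE.
(None, Deep): Alex can switch to Normal (2 → 3). Not NE.
(Light, None): Alex can switch to None (2 → 9). Not NE.
(Light, Light): Bailey can switch to None (0 → 1). Not NE.
(Light, Normal): Alex can switch to None (1 → 7). Not NE.
(Thorough, Deep): Alex gets 4, best alternative 3; Bailey gets 9, best alternative 6. No profitable deviation — NE.
(The remaining 11 profiles each have a profitable deviation by the same check.)

The unique pure-strategy Nash equilibrium is (Thorough, Deep).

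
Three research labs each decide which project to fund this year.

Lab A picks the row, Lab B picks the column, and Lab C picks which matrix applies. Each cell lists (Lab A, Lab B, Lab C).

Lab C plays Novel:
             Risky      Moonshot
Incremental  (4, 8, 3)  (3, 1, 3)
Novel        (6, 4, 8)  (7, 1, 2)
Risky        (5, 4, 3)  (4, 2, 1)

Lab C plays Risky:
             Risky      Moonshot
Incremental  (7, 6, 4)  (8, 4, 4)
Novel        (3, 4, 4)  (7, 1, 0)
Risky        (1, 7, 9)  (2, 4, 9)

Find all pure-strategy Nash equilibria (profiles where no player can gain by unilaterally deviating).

Pure-strategy Nash equilibria: (Incremental, Risky, Risky); (Novel, Risky, Novel)

For each player, find the best response to each opponent profile; mutual best responses are the pure NE.
Lab A against (Risky, Novel): payoffs 4, 6, 5 → best response Novel.
Lab A against (Risky, Risky): payoffs 7, 3, 1 → best response Incremental.
Lab A against (Moonshot, Novel): payoffs 3, 7, 4 → best response Novel.
Lab A against (Moonshot, Risky): payoffs 8, 7, 2 → best response Incremental.
Lab B against (Incremental, Novel): payoffs 8, 1 → best response Risky.
Lab B against (Incremental, Risky): payoffs 6, 4 → best response Risky.
Lab B against (Novel, Novel): payoffs 4, 1 → best response Risky.
Lab B against (Novel, Risky): payoffs 4, 1 → best response Risky.
Lab B against (Risky, Novel): payoffs 4, 2 → best response Risky.
Lab B against (Risky, Risky): payoffs 7, 4 → best response Risky.
Lab C against (Incremental, Risky): payoffs 3, 4 → best response Risky.
Lab C against (Incremental, Moonshot): payoffs 3, 4 → best response Risky.
Lab C against (Novel, Risky): payoffs 8, 4 → best response Novel.
Lab C against (Novel, Moonshot): payoffs 2, 0 → best response Novel.
Lab C against (Risky, Risky): payoffs 3, 9 → best response Risky.
Lab C against (Risky, Moonshot): payoffs 1, 9 → best response Risky.
Mutual best responses: (Incremental, Risky, Risky); (Novel, Risky, Novel).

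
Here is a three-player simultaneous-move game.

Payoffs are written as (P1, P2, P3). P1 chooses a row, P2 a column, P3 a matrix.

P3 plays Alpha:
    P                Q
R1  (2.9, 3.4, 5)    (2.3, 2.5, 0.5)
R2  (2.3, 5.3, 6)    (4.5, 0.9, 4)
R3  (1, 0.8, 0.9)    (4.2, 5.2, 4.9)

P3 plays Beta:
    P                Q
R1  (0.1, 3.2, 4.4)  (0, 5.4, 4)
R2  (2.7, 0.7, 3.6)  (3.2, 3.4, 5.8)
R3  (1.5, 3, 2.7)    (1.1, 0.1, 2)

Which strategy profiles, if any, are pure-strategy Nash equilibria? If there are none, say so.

P1 against (P, Alpha): payoffs 2.9, 2.3, 1 → best response R1.
P1 against (P, Beta): payoffs 0.1, 2.7, 1.5 → best response R2.
P1 against (Q, Alpha): payoffs 2.3, 4.5, 4.2 → best response R2.
P1 against (Q, Beta): payoffs 0, 3.2, 1.1 → best response R2.
P2 against (R1, Alpha): payoffs 3.4, 2.5 → best response P.
P2 against (R1, Beta): payoffs 3.2, 5.4 → best response Q.
P2 against (R2, Alpha): payoffs 5.3, 0.9 → best response P.
P2 against (R2, Beta): payoffs 0.7, 3.4 → best response Q.
P2 against (R3, Alpha): payoffs 0.8, 5.2 → best response Q.
P2 against (R3, Beta): payoffs 3, 0.1 → best response P.
P3 against (R1, P): payoffs 5, 4.4 → best response Alpha.
P3 against (R1, Q): payoffs 0.5, 4 → best response Beta.
P3 against (R2, P): payoffs 6, 3.6 → best response Alpha.
P3 against (R2, Q): payoffs 4, 5.8 → best response Beta.
P3 against (R3, P): payoffs 0.9, 2.7 → best response Beta.
P3 against (R3, Q): payoffs 4.9, 2 → best response Alpha.
Mutual best responses: (R1, P, Alpha); (R2, Q, Beta).

Pure-strategy Nash equilibria: (R1, P, Alpha); (R2, Q, Beta)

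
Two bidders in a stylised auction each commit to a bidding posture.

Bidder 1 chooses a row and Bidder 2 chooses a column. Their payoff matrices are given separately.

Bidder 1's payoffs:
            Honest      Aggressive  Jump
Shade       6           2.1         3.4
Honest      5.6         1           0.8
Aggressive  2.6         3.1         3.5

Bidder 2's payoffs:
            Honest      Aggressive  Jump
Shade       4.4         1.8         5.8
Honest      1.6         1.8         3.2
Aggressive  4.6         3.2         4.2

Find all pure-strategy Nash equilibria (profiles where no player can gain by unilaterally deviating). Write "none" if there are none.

No pure-strategy Nash equilibrium.

(Shade, Honest): Bidder 2 can switch to Jump (4.4 → 5.8). Not NE.
(Shade, Aggressive): Bidder 1 can switch to Aggressive (2.1 → 3.1). Not NE.
(Shade, Jump): Bidder 1 can switch to Aggressive (3.4 → 3.5). Not NE.
(Honest, Honest): Bidder 1 can switch to Shade (5.6 → 6). Not NE.
(Honest, Aggressive): Bidder 1 can switch to Shade (1 → 2.1). Not NE.
(Honest, Jump): Bidder 1 can switch to Shade (0.8 → 3.4). Not NE.
(Aggressive, Honest): Bidder 1 can switch to Shade (2.6 → 6). Not NE.
(Aggressive, Aggressive): Bidder 2 can switch to Honest (3.2 → 4.6). Not NE.
(Aggressive, Jump): Bidder 2 can switch to Honest (4.2 → 4.6). Not NE.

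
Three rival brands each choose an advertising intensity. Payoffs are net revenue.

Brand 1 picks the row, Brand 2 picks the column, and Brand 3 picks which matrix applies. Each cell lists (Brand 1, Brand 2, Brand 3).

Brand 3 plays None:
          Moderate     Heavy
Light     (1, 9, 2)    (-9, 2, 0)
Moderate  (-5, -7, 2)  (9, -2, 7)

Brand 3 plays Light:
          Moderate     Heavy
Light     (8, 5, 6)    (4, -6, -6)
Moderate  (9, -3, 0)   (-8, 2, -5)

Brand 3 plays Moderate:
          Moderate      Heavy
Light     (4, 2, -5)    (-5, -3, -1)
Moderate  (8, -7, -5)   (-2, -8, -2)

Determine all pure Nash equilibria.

For each strategy profile, look for a profitable unilateral deviation.
(Light, Moderate, None): Brand 3 can switch to Light (2 → 6). Not NE.
(Light, Moderate, Light): Brand 1 can switch to Moderate (8 → 9). Not NE.
(Light, Moderate, Moderate): Brand 1 can switch to Moderate (4 → 8). Not NE.
(Light, Heavy, None): Brand 1 can switch to Moderate (-9 → 9). Not NE.
(Light, Heavy, Light): Brand 2 can switch to Moderate (-6 → 5). Not NE.
(Light, Heavy, Moderate): Brand 1 can switch to Moderate (-5 → -2). Not NE.
(Moderate, Moderate, None): Brand 1 can switch to Light (-5 → 1). Not NE.
(Moderate, Moderate, Light): Brand 2 can switch to Heavy (-3 → 2). Not NE.
(Moderate, Moderate, Moderate): Brand 3 can switch to None (-5 → 2). Not NE.
(Moderate, Heavy, None): Brand 1 gets 9, best alternative -9; Brand 2 gets -2, best alternative -7; Brand 3 gets 7, best alternative -2. No profitable deviation — NE.
(Moderate, Heavy, Light): Brand 1 can switch to Light (-8 → 4). Not NE.
(Moderate, Heavy, Moderate): Brand 2 can switch to Moderate (-8 → -7). Not NE.

Pure NE: (Moderate, Heavy, None)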